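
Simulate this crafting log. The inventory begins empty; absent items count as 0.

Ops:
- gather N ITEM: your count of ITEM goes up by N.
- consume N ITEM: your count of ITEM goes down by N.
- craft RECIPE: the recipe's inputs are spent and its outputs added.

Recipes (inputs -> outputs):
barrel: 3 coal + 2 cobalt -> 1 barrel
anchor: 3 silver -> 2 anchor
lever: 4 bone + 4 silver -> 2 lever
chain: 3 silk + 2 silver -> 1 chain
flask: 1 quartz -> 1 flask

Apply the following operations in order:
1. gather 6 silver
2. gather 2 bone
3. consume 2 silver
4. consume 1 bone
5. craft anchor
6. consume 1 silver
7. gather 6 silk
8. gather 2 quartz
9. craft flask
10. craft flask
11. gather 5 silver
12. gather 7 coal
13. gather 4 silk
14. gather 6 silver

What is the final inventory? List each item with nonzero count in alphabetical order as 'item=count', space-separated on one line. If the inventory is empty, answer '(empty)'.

Answer: anchor=2 bone=1 coal=7 flask=2 silk=10 silver=11

Derivation:
After 1 (gather 6 silver): silver=6
After 2 (gather 2 bone): bone=2 silver=6
After 3 (consume 2 silver): bone=2 silver=4
After 4 (consume 1 bone): bone=1 silver=4
After 5 (craft anchor): anchor=2 bone=1 silver=1
After 6 (consume 1 silver): anchor=2 bone=1
After 7 (gather 6 silk): anchor=2 bone=1 silk=6
After 8 (gather 2 quartz): anchor=2 bone=1 quartz=2 silk=6
After 9 (craft flask): anchor=2 bone=1 flask=1 quartz=1 silk=6
After 10 (craft flask): anchor=2 bone=1 flask=2 silk=6
After 11 (gather 5 silver): anchor=2 bone=1 flask=2 silk=6 silver=5
After 12 (gather 7 coal): anchor=2 bone=1 coal=7 flask=2 silk=6 silver=5
After 13 (gather 4 silk): anchor=2 bone=1 coal=7 flask=2 silk=10 silver=5
After 14 (gather 6 silver): anchor=2 bone=1 coal=7 flask=2 silk=10 silver=11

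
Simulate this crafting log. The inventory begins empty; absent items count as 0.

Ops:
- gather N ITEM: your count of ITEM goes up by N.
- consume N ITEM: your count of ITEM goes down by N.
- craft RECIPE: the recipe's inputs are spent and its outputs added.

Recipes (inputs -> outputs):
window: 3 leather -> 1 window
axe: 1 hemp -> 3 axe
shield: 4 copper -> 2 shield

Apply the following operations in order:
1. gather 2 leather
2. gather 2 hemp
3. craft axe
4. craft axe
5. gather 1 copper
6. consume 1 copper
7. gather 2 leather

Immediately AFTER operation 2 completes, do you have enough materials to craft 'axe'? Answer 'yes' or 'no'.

After 1 (gather 2 leather): leather=2
After 2 (gather 2 hemp): hemp=2 leather=2

Answer: yes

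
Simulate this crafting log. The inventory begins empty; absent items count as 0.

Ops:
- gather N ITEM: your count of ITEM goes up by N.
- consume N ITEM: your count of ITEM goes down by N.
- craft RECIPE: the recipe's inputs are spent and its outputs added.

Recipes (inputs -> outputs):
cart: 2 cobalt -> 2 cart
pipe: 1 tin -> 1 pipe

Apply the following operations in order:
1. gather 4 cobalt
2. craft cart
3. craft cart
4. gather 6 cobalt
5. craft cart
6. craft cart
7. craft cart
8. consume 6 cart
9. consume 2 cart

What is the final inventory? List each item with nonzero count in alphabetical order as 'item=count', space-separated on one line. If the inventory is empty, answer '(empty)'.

After 1 (gather 4 cobalt): cobalt=4
After 2 (craft cart): cart=2 cobalt=2
After 3 (craft cart): cart=4
After 4 (gather 6 cobalt): cart=4 cobalt=6
After 5 (craft cart): cart=6 cobalt=4
After 6 (craft cart): cart=8 cobalt=2
After 7 (craft cart): cart=10
After 8 (consume 6 cart): cart=4
After 9 (consume 2 cart): cart=2

Answer: cart=2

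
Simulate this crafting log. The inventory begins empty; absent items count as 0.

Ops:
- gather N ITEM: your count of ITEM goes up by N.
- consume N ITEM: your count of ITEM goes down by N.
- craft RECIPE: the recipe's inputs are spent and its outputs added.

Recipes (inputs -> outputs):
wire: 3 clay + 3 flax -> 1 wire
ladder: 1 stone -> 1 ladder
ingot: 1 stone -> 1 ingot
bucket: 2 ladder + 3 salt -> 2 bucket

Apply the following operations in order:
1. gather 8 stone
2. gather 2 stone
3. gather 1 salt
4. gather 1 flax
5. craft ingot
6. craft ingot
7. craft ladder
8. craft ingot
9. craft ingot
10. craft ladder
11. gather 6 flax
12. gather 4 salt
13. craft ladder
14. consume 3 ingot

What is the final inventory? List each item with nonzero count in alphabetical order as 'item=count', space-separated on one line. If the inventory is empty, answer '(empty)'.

After 1 (gather 8 stone): stone=8
After 2 (gather 2 stone): stone=10
After 3 (gather 1 salt): salt=1 stone=10
After 4 (gather 1 flax): flax=1 salt=1 stone=10
After 5 (craft ingot): flax=1 ingot=1 salt=1 stone=9
After 6 (craft ingot): flax=1 ingot=2 salt=1 stone=8
After 7 (craft ladder): flax=1 ingot=2 ladder=1 salt=1 stone=7
After 8 (craft ingot): flax=1 ingot=3 ladder=1 salt=1 stone=6
After 9 (craft ingot): flax=1 ingot=4 ladder=1 salt=1 stone=5
After 10 (craft ladder): flax=1 ingot=4 ladder=2 salt=1 stone=4
After 11 (gather 6 flax): flax=7 ingot=4 ladder=2 salt=1 stone=4
After 12 (gather 4 salt): flax=7 ingot=4 ladder=2 salt=5 stone=4
After 13 (craft ladder): flax=7 ingot=4 ladder=3 salt=5 stone=3
After 14 (consume 3 ingot): flax=7 ingot=1 ladder=3 salt=5 stone=3

Answer: flax=7 ingot=1 ladder=3 salt=5 stone=3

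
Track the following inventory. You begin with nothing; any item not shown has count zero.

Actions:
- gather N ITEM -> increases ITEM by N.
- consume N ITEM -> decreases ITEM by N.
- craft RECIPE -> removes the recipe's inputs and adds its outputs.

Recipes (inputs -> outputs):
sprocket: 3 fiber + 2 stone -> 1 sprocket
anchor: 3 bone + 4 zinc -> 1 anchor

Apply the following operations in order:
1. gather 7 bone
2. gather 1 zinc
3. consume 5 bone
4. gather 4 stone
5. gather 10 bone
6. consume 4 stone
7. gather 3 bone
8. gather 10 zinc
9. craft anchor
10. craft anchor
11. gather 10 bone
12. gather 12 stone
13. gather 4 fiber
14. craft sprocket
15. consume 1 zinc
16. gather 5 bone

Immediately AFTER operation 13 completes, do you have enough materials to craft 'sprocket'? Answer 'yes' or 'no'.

After 1 (gather 7 bone): bone=7
After 2 (gather 1 zinc): bone=7 zinc=1
After 3 (consume 5 bone): bone=2 zinc=1
After 4 (gather 4 stone): bone=2 stone=4 zinc=1
After 5 (gather 10 bone): bone=12 stone=4 zinc=1
After 6 (consume 4 stone): bone=12 zinc=1
After 7 (gather 3 bone): bone=15 zinc=1
After 8 (gather 10 zinc): bone=15 zinc=11
After 9 (craft anchor): anchor=1 bone=12 zinc=7
After 10 (craft anchor): anchor=2 bone=9 zinc=3
After 11 (gather 10 bone): anchor=2 bone=19 zinc=3
After 12 (gather 12 stone): anchor=2 bone=19 stone=12 zinc=3
After 13 (gather 4 fiber): anchor=2 bone=19 fiber=4 stone=12 zinc=3

Answer: yes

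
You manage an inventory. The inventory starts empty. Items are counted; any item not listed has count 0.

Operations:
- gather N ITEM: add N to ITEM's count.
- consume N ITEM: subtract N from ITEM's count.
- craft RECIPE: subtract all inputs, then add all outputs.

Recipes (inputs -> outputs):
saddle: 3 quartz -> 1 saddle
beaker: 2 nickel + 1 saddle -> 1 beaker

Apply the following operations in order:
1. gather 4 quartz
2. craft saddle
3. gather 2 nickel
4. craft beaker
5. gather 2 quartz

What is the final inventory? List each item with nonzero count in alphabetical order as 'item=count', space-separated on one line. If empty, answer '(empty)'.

Answer: beaker=1 quartz=3

Derivation:
After 1 (gather 4 quartz): quartz=4
After 2 (craft saddle): quartz=1 saddle=1
After 3 (gather 2 nickel): nickel=2 quartz=1 saddle=1
After 4 (craft beaker): beaker=1 quartz=1
After 5 (gather 2 quartz): beaker=1 quartz=3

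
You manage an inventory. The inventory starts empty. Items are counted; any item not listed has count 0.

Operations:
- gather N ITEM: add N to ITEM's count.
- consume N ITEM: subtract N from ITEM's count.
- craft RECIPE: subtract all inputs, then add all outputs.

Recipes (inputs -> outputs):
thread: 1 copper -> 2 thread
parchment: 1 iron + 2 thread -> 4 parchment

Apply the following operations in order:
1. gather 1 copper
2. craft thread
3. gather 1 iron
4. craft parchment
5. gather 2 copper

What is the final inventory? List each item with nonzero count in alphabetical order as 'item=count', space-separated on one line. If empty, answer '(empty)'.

Answer: copper=2 parchment=4

Derivation:
After 1 (gather 1 copper): copper=1
After 2 (craft thread): thread=2
After 3 (gather 1 iron): iron=1 thread=2
After 4 (craft parchment): parchment=4
After 5 (gather 2 copper): copper=2 parchment=4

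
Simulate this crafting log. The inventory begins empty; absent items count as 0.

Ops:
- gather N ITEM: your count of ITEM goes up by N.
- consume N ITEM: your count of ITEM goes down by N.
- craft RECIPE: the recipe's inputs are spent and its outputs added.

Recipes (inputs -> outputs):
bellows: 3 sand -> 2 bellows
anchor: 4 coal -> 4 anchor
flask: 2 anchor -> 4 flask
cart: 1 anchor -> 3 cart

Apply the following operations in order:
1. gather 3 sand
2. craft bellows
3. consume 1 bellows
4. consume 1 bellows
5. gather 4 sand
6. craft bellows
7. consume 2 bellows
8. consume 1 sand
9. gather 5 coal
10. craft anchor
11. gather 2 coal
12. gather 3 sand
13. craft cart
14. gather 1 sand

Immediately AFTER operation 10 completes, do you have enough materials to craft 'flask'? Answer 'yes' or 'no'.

Answer: yes

Derivation:
After 1 (gather 3 sand): sand=3
After 2 (craft bellows): bellows=2
After 3 (consume 1 bellows): bellows=1
After 4 (consume 1 bellows): (empty)
After 5 (gather 4 sand): sand=4
After 6 (craft bellows): bellows=2 sand=1
After 7 (consume 2 bellows): sand=1
After 8 (consume 1 sand): (empty)
After 9 (gather 5 coal): coal=5
After 10 (craft anchor): anchor=4 coal=1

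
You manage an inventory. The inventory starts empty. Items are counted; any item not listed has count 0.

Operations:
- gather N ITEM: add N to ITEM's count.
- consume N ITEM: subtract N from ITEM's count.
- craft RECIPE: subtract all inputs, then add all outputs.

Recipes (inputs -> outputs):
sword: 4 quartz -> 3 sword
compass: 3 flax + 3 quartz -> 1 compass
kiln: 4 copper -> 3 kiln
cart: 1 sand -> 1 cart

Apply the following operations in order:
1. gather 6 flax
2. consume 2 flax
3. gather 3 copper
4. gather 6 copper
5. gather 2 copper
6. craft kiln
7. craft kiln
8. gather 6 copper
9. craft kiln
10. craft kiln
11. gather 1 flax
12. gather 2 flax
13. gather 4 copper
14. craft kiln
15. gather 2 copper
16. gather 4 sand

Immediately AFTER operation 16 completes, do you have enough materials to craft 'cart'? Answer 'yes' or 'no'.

Answer: yes

Derivation:
After 1 (gather 6 flax): flax=6
After 2 (consume 2 flax): flax=4
After 3 (gather 3 copper): copper=3 flax=4
After 4 (gather 6 copper): copper=9 flax=4
After 5 (gather 2 copper): copper=11 flax=4
After 6 (craft kiln): copper=7 flax=4 kiln=3
After 7 (craft kiln): copper=3 flax=4 kiln=6
After 8 (gather 6 copper): copper=9 flax=4 kiln=6
After 9 (craft kiln): copper=5 flax=4 kiln=9
After 10 (craft kiln): copper=1 flax=4 kiln=12
After 11 (gather 1 flax): copper=1 flax=5 kiln=12
After 12 (gather 2 flax): copper=1 flax=7 kiln=12
After 13 (gather 4 copper): copper=5 flax=7 kiln=12
After 14 (craft kiln): copper=1 flax=7 kiln=15
After 15 (gather 2 copper): copper=3 flax=7 kiln=15
After 16 (gather 4 sand): copper=3 flax=7 kiln=15 sand=4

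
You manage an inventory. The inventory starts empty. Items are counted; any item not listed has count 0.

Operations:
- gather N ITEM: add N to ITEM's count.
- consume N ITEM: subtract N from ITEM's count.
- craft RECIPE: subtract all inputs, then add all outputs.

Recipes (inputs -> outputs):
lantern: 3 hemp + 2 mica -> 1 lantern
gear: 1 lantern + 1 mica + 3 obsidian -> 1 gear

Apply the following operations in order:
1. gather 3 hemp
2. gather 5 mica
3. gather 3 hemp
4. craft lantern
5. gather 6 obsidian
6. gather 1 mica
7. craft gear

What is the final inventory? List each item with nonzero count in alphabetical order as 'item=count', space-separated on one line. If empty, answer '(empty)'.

Answer: gear=1 hemp=3 mica=3 obsidian=3

Derivation:
After 1 (gather 3 hemp): hemp=3
After 2 (gather 5 mica): hemp=3 mica=5
After 3 (gather 3 hemp): hemp=6 mica=5
After 4 (craft lantern): hemp=3 lantern=1 mica=3
After 5 (gather 6 obsidian): hemp=3 lantern=1 mica=3 obsidian=6
After 6 (gather 1 mica): hemp=3 lantern=1 mica=4 obsidian=6
After 7 (craft gear): gear=1 hemp=3 mica=3 obsidian=3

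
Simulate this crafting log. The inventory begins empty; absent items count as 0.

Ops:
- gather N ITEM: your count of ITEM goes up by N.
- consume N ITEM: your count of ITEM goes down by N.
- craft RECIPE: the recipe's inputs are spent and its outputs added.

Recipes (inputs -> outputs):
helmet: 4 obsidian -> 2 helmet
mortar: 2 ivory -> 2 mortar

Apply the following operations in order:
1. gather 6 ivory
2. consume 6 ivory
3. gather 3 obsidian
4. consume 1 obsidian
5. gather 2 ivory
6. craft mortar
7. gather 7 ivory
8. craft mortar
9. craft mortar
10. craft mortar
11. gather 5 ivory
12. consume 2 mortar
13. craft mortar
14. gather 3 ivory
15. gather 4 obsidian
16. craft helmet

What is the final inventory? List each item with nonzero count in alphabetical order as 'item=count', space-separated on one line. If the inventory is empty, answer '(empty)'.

After 1 (gather 6 ivory): ivory=6
After 2 (consume 6 ivory): (empty)
After 3 (gather 3 obsidian): obsidian=3
After 4 (consume 1 obsidian): obsidian=2
After 5 (gather 2 ivory): ivory=2 obsidian=2
After 6 (craft mortar): mortar=2 obsidian=2
After 7 (gather 7 ivory): ivory=7 mortar=2 obsidian=2
After 8 (craft mortar): ivory=5 mortar=4 obsidian=2
After 9 (craft mortar): ivory=3 mortar=6 obsidian=2
After 10 (craft mortar): ivory=1 mortar=8 obsidian=2
After 11 (gather 5 ivory): ivory=6 mortar=8 obsidian=2
After 12 (consume 2 mortar): ivory=6 mortar=6 obsidian=2
After 13 (craft mortar): ivory=4 mortar=8 obsidian=2
After 14 (gather 3 ivory): ivory=7 mortar=8 obsidian=2
After 15 (gather 4 obsidian): ivory=7 mortar=8 obsidian=6
After 16 (craft helmet): helmet=2 ivory=7 mortar=8 obsidian=2

Answer: helmet=2 ivory=7 mortar=8 obsidian=2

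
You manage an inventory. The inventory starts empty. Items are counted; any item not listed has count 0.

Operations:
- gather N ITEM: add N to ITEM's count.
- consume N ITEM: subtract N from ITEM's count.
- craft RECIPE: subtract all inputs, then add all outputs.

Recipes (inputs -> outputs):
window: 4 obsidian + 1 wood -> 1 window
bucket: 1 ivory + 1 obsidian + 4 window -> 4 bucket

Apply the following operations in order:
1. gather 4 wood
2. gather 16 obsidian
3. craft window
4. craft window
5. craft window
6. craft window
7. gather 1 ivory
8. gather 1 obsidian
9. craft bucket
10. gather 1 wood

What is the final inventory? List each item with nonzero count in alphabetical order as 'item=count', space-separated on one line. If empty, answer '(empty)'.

After 1 (gather 4 wood): wood=4
After 2 (gather 16 obsidian): obsidian=16 wood=4
After 3 (craft window): obsidian=12 window=1 wood=3
After 4 (craft window): obsidian=8 window=2 wood=2
After 5 (craft window): obsidian=4 window=3 wood=1
After 6 (craft window): window=4
After 7 (gather 1 ivory): ivory=1 window=4
After 8 (gather 1 obsidian): ivory=1 obsidian=1 window=4
After 9 (craft bucket): bucket=4
After 10 (gather 1 wood): bucket=4 wood=1

Answer: bucket=4 wood=1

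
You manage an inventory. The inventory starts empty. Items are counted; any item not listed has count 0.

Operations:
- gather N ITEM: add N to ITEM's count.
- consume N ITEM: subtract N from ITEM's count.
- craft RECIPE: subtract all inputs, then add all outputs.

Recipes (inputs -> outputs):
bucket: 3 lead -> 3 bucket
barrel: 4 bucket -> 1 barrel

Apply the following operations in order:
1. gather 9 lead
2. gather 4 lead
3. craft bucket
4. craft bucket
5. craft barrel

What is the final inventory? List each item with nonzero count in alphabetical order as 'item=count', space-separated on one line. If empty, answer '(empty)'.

Answer: barrel=1 bucket=2 lead=7

Derivation:
After 1 (gather 9 lead): lead=9
After 2 (gather 4 lead): lead=13
After 3 (craft bucket): bucket=3 lead=10
After 4 (craft bucket): bucket=6 lead=7
After 5 (craft barrel): barrel=1 bucket=2 lead=7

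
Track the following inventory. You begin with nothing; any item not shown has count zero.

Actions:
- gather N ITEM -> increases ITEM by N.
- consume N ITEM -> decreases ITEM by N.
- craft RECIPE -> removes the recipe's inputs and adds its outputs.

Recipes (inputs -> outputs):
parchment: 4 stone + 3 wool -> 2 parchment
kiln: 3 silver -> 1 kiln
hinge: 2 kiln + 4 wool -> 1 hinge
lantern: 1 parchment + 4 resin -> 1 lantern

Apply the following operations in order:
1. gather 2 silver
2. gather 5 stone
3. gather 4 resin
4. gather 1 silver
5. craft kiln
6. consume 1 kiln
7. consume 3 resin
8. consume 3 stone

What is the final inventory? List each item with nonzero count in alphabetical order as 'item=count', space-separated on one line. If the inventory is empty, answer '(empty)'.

Answer: resin=1 stone=2

Derivation:
After 1 (gather 2 silver): silver=2
After 2 (gather 5 stone): silver=2 stone=5
After 3 (gather 4 resin): resin=4 silver=2 stone=5
After 4 (gather 1 silver): resin=4 silver=3 stone=5
After 5 (craft kiln): kiln=1 resin=4 stone=5
After 6 (consume 1 kiln): resin=4 stone=5
After 7 (consume 3 resin): resin=1 stone=5
After 8 (consume 3 stone): resin=1 stone=2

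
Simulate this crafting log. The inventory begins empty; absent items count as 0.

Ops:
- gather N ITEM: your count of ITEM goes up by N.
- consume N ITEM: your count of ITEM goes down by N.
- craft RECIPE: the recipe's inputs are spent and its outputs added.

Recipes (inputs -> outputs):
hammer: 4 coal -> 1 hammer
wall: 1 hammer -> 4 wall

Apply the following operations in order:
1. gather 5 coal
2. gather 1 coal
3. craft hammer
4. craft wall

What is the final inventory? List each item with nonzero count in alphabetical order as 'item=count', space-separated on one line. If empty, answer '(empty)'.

After 1 (gather 5 coal): coal=5
After 2 (gather 1 coal): coal=6
After 3 (craft hammer): coal=2 hammer=1
After 4 (craft wall): coal=2 wall=4

Answer: coal=2 wall=4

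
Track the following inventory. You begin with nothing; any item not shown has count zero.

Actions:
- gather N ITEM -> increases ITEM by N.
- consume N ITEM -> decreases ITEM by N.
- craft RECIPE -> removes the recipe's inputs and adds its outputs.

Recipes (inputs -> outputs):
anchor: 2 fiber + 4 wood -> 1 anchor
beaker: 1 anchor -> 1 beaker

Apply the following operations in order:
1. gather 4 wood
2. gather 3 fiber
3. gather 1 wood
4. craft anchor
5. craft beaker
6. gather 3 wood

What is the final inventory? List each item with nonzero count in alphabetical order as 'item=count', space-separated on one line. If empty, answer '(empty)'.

Answer: beaker=1 fiber=1 wood=4

Derivation:
After 1 (gather 4 wood): wood=4
After 2 (gather 3 fiber): fiber=3 wood=4
After 3 (gather 1 wood): fiber=3 wood=5
After 4 (craft anchor): anchor=1 fiber=1 wood=1
After 5 (craft beaker): beaker=1 fiber=1 wood=1
After 6 (gather 3 wood): beaker=1 fiber=1 wood=4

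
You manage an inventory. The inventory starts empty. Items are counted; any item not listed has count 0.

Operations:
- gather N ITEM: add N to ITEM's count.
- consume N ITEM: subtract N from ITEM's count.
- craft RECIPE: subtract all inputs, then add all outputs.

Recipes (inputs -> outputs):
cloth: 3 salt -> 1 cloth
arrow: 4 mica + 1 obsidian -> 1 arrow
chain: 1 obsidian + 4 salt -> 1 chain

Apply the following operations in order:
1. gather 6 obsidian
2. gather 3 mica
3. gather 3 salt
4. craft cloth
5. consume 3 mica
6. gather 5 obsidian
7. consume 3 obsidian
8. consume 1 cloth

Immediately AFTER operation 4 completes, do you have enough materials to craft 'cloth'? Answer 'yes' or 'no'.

After 1 (gather 6 obsidian): obsidian=6
After 2 (gather 3 mica): mica=3 obsidian=6
After 3 (gather 3 salt): mica=3 obsidian=6 salt=3
After 4 (craft cloth): cloth=1 mica=3 obsidian=6

Answer: no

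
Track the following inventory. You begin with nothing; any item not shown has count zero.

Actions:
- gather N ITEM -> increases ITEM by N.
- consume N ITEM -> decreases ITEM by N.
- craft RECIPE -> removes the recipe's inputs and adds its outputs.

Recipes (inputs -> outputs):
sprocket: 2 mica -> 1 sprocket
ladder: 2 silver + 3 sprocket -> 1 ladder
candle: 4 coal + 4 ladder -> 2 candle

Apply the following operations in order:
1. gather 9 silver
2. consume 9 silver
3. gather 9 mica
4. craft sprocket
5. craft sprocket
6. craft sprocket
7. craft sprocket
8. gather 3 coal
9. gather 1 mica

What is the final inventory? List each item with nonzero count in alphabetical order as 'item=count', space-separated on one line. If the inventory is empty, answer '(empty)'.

Answer: coal=3 mica=2 sprocket=4

Derivation:
After 1 (gather 9 silver): silver=9
After 2 (consume 9 silver): (empty)
After 3 (gather 9 mica): mica=9
After 4 (craft sprocket): mica=7 sprocket=1
After 5 (craft sprocket): mica=5 sprocket=2
After 6 (craft sprocket): mica=3 sprocket=3
After 7 (craft sprocket): mica=1 sprocket=4
After 8 (gather 3 coal): coal=3 mica=1 sprocket=4
After 9 (gather 1 mica): coal=3 mica=2 sprocket=4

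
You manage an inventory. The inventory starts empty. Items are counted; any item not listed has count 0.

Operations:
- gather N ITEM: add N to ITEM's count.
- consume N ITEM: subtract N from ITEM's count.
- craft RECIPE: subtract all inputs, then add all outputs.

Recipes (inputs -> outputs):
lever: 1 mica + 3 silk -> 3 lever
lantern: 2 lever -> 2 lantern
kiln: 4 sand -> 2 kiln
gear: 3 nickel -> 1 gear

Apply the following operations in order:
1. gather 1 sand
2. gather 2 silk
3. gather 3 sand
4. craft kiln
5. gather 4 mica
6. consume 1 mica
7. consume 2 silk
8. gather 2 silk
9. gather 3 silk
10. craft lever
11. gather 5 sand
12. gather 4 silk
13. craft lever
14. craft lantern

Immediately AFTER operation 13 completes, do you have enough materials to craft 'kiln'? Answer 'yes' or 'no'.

After 1 (gather 1 sand): sand=1
After 2 (gather 2 silk): sand=1 silk=2
After 3 (gather 3 sand): sand=4 silk=2
After 4 (craft kiln): kiln=2 silk=2
After 5 (gather 4 mica): kiln=2 mica=4 silk=2
After 6 (consume 1 mica): kiln=2 mica=3 silk=2
After 7 (consume 2 silk): kiln=2 mica=3
After 8 (gather 2 silk): kiln=2 mica=3 silk=2
After 9 (gather 3 silk): kiln=2 mica=3 silk=5
After 10 (craft lever): kiln=2 lever=3 mica=2 silk=2
After 11 (gather 5 sand): kiln=2 lever=3 mica=2 sand=5 silk=2
After 12 (gather 4 silk): kiln=2 lever=3 mica=2 sand=5 silk=6
After 13 (craft lever): kiln=2 lever=6 mica=1 sand=5 silk=3

Answer: yes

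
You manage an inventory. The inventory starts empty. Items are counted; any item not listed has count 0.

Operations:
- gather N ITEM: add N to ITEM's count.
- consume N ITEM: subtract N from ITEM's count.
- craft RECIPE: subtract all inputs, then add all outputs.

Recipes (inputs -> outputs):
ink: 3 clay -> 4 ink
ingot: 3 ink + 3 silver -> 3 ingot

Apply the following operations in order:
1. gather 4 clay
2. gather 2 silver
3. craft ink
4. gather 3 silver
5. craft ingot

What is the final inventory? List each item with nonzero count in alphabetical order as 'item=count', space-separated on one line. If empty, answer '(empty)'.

Answer: clay=1 ingot=3 ink=1 silver=2

Derivation:
After 1 (gather 4 clay): clay=4
After 2 (gather 2 silver): clay=4 silver=2
After 3 (craft ink): clay=1 ink=4 silver=2
After 4 (gather 3 silver): clay=1 ink=4 silver=5
After 5 (craft ingot): clay=1 ingot=3 ink=1 silver=2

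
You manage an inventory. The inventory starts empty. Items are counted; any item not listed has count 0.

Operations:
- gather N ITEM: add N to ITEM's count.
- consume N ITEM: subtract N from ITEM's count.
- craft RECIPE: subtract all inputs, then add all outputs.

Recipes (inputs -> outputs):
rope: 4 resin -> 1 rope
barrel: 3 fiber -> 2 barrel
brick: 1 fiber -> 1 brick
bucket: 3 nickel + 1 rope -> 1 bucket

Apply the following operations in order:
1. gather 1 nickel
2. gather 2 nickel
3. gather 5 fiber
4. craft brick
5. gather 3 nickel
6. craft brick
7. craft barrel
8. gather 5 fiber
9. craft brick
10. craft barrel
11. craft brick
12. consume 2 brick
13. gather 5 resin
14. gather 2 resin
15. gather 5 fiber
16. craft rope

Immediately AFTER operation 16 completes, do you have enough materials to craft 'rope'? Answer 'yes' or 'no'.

Answer: no

Derivation:
After 1 (gather 1 nickel): nickel=1
After 2 (gather 2 nickel): nickel=3
After 3 (gather 5 fiber): fiber=5 nickel=3
After 4 (craft brick): brick=1 fiber=4 nickel=3
After 5 (gather 3 nickel): brick=1 fiber=4 nickel=6
After 6 (craft brick): brick=2 fiber=3 nickel=6
After 7 (craft barrel): barrel=2 brick=2 nickel=6
After 8 (gather 5 fiber): barrel=2 brick=2 fiber=5 nickel=6
After 9 (craft brick): barrel=2 brick=3 fiber=4 nickel=6
After 10 (craft barrel): barrel=4 brick=3 fiber=1 nickel=6
After 11 (craft brick): barrel=4 brick=4 nickel=6
After 12 (consume 2 brick): barrel=4 brick=2 nickel=6
After 13 (gather 5 resin): barrel=4 brick=2 nickel=6 resin=5
After 14 (gather 2 resin): barrel=4 brick=2 nickel=6 resin=7
After 15 (gather 5 fiber): barrel=4 brick=2 fiber=5 nickel=6 resin=7
After 16 (craft rope): barrel=4 brick=2 fiber=5 nickel=6 resin=3 rope=1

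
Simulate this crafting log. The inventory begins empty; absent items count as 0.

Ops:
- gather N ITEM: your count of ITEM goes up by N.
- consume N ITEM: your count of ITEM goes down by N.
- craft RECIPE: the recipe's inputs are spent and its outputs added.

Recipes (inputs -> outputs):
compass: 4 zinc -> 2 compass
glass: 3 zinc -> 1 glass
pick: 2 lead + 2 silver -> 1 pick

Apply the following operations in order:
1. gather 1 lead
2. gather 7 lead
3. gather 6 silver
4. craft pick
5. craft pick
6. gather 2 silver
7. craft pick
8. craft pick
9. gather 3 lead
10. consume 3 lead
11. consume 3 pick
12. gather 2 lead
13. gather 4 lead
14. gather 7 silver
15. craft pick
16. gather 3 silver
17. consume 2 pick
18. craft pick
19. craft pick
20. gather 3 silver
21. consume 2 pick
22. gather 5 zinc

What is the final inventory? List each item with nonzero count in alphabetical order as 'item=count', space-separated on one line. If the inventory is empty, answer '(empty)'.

After 1 (gather 1 lead): lead=1
After 2 (gather 7 lead): lead=8
After 3 (gather 6 silver): lead=8 silver=6
After 4 (craft pick): lead=6 pick=1 silver=4
After 5 (craft pick): lead=4 pick=2 silver=2
After 6 (gather 2 silver): lead=4 pick=2 silver=4
After 7 (craft pick): lead=2 pick=3 silver=2
After 8 (craft pick): pick=4
After 9 (gather 3 lead): lead=3 pick=4
After 10 (consume 3 lead): pick=4
After 11 (consume 3 pick): pick=1
After 12 (gather 2 lead): lead=2 pick=1
After 13 (gather 4 lead): lead=6 pick=1
After 14 (gather 7 silver): lead=6 pick=1 silver=7
After 15 (craft pick): lead=4 pick=2 silver=5
After 16 (gather 3 silver): lead=4 pick=2 silver=8
After 17 (consume 2 pick): lead=4 silver=8
After 18 (craft pick): lead=2 pick=1 silver=6
After 19 (craft pick): pick=2 silver=4
After 20 (gather 3 silver): pick=2 silver=7
After 21 (consume 2 pick): silver=7
After 22 (gather 5 zinc): silver=7 zinc=5

Answer: silver=7 zinc=5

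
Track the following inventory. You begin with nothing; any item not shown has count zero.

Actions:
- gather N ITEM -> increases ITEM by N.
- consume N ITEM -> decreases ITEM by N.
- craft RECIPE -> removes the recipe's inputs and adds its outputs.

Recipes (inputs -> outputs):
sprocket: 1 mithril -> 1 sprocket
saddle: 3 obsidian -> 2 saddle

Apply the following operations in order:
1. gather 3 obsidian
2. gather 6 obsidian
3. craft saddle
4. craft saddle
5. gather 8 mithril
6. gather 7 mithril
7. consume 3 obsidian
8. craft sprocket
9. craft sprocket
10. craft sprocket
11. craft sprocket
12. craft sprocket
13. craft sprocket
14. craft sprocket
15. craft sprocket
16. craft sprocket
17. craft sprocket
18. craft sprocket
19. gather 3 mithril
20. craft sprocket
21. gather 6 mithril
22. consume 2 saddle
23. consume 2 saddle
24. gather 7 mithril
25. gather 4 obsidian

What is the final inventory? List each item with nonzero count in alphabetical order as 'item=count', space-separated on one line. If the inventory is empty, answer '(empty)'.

Answer: mithril=19 obsidian=4 sprocket=12

Derivation:
After 1 (gather 3 obsidian): obsidian=3
After 2 (gather 6 obsidian): obsidian=9
After 3 (craft saddle): obsidian=6 saddle=2
After 4 (craft saddle): obsidian=3 saddle=4
After 5 (gather 8 mithril): mithril=8 obsidian=3 saddle=4
After 6 (gather 7 mithril): mithril=15 obsidian=3 saddle=4
After 7 (consume 3 obsidian): mithril=15 saddle=4
After 8 (craft sprocket): mithril=14 saddle=4 sprocket=1
After 9 (craft sprocket): mithril=13 saddle=4 sprocket=2
After 10 (craft sprocket): mithril=12 saddle=4 sprocket=3
After 11 (craft sprocket): mithril=11 saddle=4 sprocket=4
After 12 (craft sprocket): mithril=10 saddle=4 sprocket=5
After 13 (craft sprocket): mithril=9 saddle=4 sprocket=6
After 14 (craft sprocket): mithril=8 saddle=4 sprocket=7
After 15 (craft sprocket): mithril=7 saddle=4 sprocket=8
After 16 (craft sprocket): mithril=6 saddle=4 sprocket=9
After 17 (craft sprocket): mithril=5 saddle=4 sprocket=10
After 18 (craft sprocket): mithril=4 saddle=4 sprocket=11
After 19 (gather 3 mithril): mithril=7 saddle=4 sprocket=11
After 20 (craft sprocket): mithril=6 saddle=4 sprocket=12
After 21 (gather 6 mithril): mithril=12 saddle=4 sprocket=12
After 22 (consume 2 saddle): mithril=12 saddle=2 sprocket=12
After 23 (consume 2 saddle): mithril=12 sprocket=12
After 24 (gather 7 mithril): mithril=19 sprocket=12
After 25 (gather 4 obsidian): mithril=19 obsidian=4 sprocket=12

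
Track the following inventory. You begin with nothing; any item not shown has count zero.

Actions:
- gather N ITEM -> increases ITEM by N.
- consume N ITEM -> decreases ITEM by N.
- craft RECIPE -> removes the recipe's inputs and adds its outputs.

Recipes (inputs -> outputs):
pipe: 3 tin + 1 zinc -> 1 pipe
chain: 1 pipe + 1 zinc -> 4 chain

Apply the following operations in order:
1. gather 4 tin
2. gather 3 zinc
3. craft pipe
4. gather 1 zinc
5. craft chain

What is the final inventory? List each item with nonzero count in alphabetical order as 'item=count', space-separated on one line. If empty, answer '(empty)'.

After 1 (gather 4 tin): tin=4
After 2 (gather 3 zinc): tin=4 zinc=3
After 3 (craft pipe): pipe=1 tin=1 zinc=2
After 4 (gather 1 zinc): pipe=1 tin=1 zinc=3
After 5 (craft chain): chain=4 tin=1 zinc=2

Answer: chain=4 tin=1 zinc=2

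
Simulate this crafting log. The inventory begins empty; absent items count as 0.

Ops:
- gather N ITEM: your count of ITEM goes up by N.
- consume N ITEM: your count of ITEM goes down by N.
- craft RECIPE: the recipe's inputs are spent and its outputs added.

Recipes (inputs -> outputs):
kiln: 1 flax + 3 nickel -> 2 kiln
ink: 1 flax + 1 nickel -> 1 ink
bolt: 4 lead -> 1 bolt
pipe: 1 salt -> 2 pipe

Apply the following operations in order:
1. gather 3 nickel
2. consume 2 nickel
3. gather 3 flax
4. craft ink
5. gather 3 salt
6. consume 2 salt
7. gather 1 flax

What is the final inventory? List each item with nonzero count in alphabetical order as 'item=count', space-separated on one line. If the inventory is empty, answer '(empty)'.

Answer: flax=3 ink=1 salt=1

Derivation:
After 1 (gather 3 nickel): nickel=3
After 2 (consume 2 nickel): nickel=1
After 3 (gather 3 flax): flax=3 nickel=1
After 4 (craft ink): flax=2 ink=1
After 5 (gather 3 salt): flax=2 ink=1 salt=3
After 6 (consume 2 salt): flax=2 ink=1 salt=1
After 7 (gather 1 flax): flax=3 ink=1 salt=1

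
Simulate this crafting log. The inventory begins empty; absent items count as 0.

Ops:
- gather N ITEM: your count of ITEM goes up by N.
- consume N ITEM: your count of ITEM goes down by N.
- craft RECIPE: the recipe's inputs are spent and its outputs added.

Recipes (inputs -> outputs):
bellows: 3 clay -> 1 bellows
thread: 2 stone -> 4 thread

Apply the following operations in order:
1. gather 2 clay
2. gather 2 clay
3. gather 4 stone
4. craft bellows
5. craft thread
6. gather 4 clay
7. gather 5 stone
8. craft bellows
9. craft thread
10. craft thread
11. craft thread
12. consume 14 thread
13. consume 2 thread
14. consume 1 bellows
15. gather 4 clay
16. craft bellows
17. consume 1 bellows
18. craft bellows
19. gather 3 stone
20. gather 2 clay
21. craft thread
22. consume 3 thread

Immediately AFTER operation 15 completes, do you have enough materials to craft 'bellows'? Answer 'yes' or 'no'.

After 1 (gather 2 clay): clay=2
After 2 (gather 2 clay): clay=4
After 3 (gather 4 stone): clay=4 stone=4
After 4 (craft bellows): bellows=1 clay=1 stone=4
After 5 (craft thread): bellows=1 clay=1 stone=2 thread=4
After 6 (gather 4 clay): bellows=1 clay=5 stone=2 thread=4
After 7 (gather 5 stone): bellows=1 clay=5 stone=7 thread=4
After 8 (craft bellows): bellows=2 clay=2 stone=7 thread=4
After 9 (craft thread): bellows=2 clay=2 stone=5 thread=8
After 10 (craft thread): bellows=2 clay=2 stone=3 thread=12
After 11 (craft thread): bellows=2 clay=2 stone=1 thread=16
After 12 (consume 14 thread): bellows=2 clay=2 stone=1 thread=2
After 13 (consume 2 thread): bellows=2 clay=2 stone=1
After 14 (consume 1 bellows): bellows=1 clay=2 stone=1
After 15 (gather 4 clay): bellows=1 clay=6 stone=1

Answer: yes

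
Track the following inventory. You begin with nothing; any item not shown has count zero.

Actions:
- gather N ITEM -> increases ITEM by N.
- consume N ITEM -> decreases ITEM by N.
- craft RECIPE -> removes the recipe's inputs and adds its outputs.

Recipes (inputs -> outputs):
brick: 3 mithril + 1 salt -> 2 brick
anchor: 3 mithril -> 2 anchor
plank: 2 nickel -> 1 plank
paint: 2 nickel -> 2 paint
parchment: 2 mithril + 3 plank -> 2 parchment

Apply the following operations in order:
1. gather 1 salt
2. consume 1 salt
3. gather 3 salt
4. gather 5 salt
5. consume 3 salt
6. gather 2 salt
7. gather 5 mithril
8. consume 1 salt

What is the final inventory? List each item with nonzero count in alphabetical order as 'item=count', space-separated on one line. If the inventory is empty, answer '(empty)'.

Answer: mithril=5 salt=6

Derivation:
After 1 (gather 1 salt): salt=1
After 2 (consume 1 salt): (empty)
After 3 (gather 3 salt): salt=3
After 4 (gather 5 salt): salt=8
After 5 (consume 3 salt): salt=5
After 6 (gather 2 salt): salt=7
After 7 (gather 5 mithril): mithril=5 salt=7
After 8 (consume 1 salt): mithril=5 salt=6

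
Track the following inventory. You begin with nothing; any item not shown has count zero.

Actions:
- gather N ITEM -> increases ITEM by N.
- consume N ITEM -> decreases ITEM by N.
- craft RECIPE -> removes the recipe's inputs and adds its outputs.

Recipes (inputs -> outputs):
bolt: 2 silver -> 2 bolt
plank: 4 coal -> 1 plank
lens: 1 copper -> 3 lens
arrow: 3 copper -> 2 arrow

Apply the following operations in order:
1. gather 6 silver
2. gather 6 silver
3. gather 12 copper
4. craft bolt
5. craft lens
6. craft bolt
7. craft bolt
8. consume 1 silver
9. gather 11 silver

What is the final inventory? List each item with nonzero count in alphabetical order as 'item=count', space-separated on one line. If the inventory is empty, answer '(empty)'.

Answer: bolt=6 copper=11 lens=3 silver=16

Derivation:
After 1 (gather 6 silver): silver=6
After 2 (gather 6 silver): silver=12
After 3 (gather 12 copper): copper=12 silver=12
After 4 (craft bolt): bolt=2 copper=12 silver=10
After 5 (craft lens): bolt=2 copper=11 lens=3 silver=10
After 6 (craft bolt): bolt=4 copper=11 lens=3 silver=8
After 7 (craft bolt): bolt=6 copper=11 lens=3 silver=6
After 8 (consume 1 silver): bolt=6 copper=11 lens=3 silver=5
After 9 (gather 11 silver): bolt=6 copper=11 lens=3 silver=16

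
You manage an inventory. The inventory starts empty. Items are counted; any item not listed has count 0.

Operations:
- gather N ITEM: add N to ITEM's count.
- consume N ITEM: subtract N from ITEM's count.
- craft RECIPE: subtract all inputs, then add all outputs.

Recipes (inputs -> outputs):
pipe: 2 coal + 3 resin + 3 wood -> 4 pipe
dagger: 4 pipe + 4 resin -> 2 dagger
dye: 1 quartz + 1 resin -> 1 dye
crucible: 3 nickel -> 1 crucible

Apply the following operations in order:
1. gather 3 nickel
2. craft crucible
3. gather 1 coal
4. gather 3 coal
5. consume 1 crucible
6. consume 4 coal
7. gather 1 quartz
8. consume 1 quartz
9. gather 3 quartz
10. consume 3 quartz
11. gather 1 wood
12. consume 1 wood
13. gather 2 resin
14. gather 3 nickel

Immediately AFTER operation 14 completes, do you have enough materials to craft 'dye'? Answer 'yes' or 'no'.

Answer: no

Derivation:
After 1 (gather 3 nickel): nickel=3
After 2 (craft crucible): crucible=1
After 3 (gather 1 coal): coal=1 crucible=1
After 4 (gather 3 coal): coal=4 crucible=1
After 5 (consume 1 crucible): coal=4
After 6 (consume 4 coal): (empty)
After 7 (gather 1 quartz): quartz=1
After 8 (consume 1 quartz): (empty)
After 9 (gather 3 quartz): quartz=3
After 10 (consume 3 quartz): (empty)
After 11 (gather 1 wood): wood=1
After 12 (consume 1 wood): (empty)
After 13 (gather 2 resin): resin=2
After 14 (gather 3 nickel): nickel=3 resin=2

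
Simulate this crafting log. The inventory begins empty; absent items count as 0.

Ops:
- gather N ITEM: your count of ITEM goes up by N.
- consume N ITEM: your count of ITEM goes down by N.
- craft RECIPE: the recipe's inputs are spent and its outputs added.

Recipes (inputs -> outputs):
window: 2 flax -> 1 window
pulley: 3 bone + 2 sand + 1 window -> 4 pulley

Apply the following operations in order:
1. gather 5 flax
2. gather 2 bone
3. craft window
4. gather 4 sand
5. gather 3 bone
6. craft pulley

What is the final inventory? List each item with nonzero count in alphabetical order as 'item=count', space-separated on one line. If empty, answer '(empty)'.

After 1 (gather 5 flax): flax=5
After 2 (gather 2 bone): bone=2 flax=5
After 3 (craft window): bone=2 flax=3 window=1
After 4 (gather 4 sand): bone=2 flax=3 sand=4 window=1
After 5 (gather 3 bone): bone=5 flax=3 sand=4 window=1
After 6 (craft pulley): bone=2 flax=3 pulley=4 sand=2

Answer: bone=2 flax=3 pulley=4 sand=2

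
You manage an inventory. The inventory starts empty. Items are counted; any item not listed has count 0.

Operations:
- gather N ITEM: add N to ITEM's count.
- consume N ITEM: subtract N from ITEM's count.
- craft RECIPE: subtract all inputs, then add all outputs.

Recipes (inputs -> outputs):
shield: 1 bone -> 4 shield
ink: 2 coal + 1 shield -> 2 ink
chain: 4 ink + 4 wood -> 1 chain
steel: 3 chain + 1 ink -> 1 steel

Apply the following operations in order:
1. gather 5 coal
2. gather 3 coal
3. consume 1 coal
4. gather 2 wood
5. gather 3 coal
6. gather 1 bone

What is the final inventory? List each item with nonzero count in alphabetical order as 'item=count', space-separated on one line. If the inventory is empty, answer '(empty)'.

Answer: bone=1 coal=10 wood=2

Derivation:
After 1 (gather 5 coal): coal=5
After 2 (gather 3 coal): coal=8
After 3 (consume 1 coal): coal=7
After 4 (gather 2 wood): coal=7 wood=2
After 5 (gather 3 coal): coal=10 wood=2
After 6 (gather 1 bone): bone=1 coal=10 wood=2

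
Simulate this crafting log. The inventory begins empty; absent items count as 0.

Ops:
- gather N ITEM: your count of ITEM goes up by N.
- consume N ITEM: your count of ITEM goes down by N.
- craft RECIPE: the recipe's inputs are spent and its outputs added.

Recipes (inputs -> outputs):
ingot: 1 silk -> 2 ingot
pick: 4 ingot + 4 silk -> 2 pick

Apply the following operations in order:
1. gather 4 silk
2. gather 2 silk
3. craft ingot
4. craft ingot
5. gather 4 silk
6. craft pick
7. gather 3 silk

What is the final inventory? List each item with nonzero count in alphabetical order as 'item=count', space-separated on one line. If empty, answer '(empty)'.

Answer: pick=2 silk=7

Derivation:
After 1 (gather 4 silk): silk=4
After 2 (gather 2 silk): silk=6
After 3 (craft ingot): ingot=2 silk=5
After 4 (craft ingot): ingot=4 silk=4
After 5 (gather 4 silk): ingot=4 silk=8
After 6 (craft pick): pick=2 silk=4
After 7 (gather 3 silk): pick=2 silk=7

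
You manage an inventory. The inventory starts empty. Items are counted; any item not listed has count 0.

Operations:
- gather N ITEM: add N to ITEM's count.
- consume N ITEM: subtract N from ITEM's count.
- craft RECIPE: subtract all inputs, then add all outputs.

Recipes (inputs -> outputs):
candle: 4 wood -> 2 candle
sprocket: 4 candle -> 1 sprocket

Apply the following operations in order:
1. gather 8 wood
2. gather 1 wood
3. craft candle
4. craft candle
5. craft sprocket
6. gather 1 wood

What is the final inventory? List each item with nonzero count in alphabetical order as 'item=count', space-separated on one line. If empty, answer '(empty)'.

After 1 (gather 8 wood): wood=8
After 2 (gather 1 wood): wood=9
After 3 (craft candle): candle=2 wood=5
After 4 (craft candle): candle=4 wood=1
After 5 (craft sprocket): sprocket=1 wood=1
After 6 (gather 1 wood): sprocket=1 wood=2

Answer: sprocket=1 wood=2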